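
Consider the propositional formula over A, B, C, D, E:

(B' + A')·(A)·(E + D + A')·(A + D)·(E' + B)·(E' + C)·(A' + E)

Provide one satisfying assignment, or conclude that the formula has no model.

From the singleton clause (A), A = 1.
From the singleton clause (B'), B = 0.
From the singleton clause (E'), E = 0.
But (E) is also a unit clause — contradiction.

UNSATISFIABLE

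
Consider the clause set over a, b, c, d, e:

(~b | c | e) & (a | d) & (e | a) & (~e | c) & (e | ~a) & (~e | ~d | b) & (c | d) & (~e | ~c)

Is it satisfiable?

Unsatisfiable

Case a = 1:
The clause (e) is unit, so e = 1.
The clause (c) is unit, so c = 1.
That conflicts with the unit clause (~c).
That branch fails; take a = 0 instead.
The clause (d) is unit, so d = 1.
The clause (e) is unit, so e = 1.
The clause (c) is unit, so c = 1.
That conflicts with the unit clause (~c).
Either choice for a ends in contradiction.
No assignment satisfies every clause.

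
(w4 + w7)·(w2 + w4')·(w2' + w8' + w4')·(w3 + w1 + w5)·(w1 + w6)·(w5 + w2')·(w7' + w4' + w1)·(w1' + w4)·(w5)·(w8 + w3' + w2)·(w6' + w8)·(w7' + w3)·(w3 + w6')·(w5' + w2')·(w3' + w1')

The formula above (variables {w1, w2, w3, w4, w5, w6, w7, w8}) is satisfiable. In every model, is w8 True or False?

Suppose w8 = 0.
From the singleton clause (w5), w5 = 1.
From the singleton clause (w6'), w6 = 0.
From the singleton clause (w1), w1 = 1.
From the singleton clause (w4), w4 = 1.
From the singleton clause (w2), w2 = 1.
But (w2') is also a unit clause — contradiction.
So every satisfying assignment has w8 = True.

True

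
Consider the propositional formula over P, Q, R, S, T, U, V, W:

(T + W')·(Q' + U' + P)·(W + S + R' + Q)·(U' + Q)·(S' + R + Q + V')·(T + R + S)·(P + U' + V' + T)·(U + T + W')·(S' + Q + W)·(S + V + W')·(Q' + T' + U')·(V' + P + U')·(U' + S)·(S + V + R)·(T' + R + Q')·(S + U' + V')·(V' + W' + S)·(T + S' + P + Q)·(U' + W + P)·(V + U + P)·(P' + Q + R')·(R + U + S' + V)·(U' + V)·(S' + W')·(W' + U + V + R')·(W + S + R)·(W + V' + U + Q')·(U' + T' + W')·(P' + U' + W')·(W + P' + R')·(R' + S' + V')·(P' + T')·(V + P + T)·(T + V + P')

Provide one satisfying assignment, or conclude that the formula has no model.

P ↦ 1,  Q ↦ 1,  R ↦ 0,  S ↦ 1,  T ↦ 0,  U ↦ 1,  V ↦ 1,  W ↦ 0

Try T = 0.
The clause (W') is unit, so W = 0.
Try U = 1.
The clause (Q) is unit, so Q = 1.
The clause (P) is unit, so P = 1.
The clause (S) is unit, so S = 1.
The clause (V) is unit, so V = 1.
The clause (R') is unit, so R = 0.
All clauses are satisfied.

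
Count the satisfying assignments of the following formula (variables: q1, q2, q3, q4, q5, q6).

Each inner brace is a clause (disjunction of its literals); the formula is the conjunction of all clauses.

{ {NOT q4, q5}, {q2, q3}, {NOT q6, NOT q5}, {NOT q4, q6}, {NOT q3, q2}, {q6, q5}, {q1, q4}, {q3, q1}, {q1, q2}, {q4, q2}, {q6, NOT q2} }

2

There are 2^6 = 64 truth assignments over (q1, q2, q3, q4, q5, q6).
Split on q4. With q4 = true, the clauses containing q4 are satisfied and NOT q4 drops from the rest; 0 of the 2^5 = 32 assignments to the other variables satisfy what remains.
With q4 = false, by the same count on the reduced clause set, 2 assignments work.
(One model: q1=T, q2=T, q3=F, q4=F, q5=F, q6=T.)
Total: 0 + 2 = 2.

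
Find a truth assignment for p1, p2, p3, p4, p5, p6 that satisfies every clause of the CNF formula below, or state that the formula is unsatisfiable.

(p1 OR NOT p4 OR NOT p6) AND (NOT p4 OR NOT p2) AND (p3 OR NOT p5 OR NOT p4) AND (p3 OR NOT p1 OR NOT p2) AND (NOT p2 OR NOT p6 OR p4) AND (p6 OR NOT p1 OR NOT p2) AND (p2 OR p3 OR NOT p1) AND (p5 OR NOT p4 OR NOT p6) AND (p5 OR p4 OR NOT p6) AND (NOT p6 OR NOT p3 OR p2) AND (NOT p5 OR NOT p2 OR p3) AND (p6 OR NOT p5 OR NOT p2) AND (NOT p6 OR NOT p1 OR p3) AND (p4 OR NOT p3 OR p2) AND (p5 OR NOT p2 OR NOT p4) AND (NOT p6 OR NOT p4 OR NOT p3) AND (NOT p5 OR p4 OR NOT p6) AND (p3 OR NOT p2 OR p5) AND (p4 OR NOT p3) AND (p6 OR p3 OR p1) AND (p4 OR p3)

p1 ↦ true,  p2 ↦ false,  p3 ↦ true,  p4 ↦ true,  p5 ↦ true,  p6 ↦ false

Branch on p4: set p4 = true.
(NOT p2) alone gives p2 = false.
Branch on p1: set p1 = true.
(p3) alone gives p3 = true.
(NOT p6) alone gives p6 = false.
Every clause is now satisfied; p5 is unconstrained.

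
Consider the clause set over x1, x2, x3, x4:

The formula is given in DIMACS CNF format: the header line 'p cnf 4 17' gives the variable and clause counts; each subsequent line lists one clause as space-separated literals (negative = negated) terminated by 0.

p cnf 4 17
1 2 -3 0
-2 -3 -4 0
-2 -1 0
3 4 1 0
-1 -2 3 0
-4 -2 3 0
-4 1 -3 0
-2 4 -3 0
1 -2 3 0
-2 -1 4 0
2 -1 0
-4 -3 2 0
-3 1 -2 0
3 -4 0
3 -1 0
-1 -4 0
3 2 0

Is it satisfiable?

Unsatisfiable

Suppose x2 = False.
(¬x1) alone gives x1 = False.
(¬x3) alone gives x3 = False.
Now (x3) is unsatisfied and unit — conflict.
Undo x2 and try x2 = True.
(¬x1) alone gives x1 = False.
(x3) alone gives x3 = True.
Now (¬x3) is unsatisfied and unit — conflict.
Both values of x2 lead to a conflict.
No assignment satisfies every clause.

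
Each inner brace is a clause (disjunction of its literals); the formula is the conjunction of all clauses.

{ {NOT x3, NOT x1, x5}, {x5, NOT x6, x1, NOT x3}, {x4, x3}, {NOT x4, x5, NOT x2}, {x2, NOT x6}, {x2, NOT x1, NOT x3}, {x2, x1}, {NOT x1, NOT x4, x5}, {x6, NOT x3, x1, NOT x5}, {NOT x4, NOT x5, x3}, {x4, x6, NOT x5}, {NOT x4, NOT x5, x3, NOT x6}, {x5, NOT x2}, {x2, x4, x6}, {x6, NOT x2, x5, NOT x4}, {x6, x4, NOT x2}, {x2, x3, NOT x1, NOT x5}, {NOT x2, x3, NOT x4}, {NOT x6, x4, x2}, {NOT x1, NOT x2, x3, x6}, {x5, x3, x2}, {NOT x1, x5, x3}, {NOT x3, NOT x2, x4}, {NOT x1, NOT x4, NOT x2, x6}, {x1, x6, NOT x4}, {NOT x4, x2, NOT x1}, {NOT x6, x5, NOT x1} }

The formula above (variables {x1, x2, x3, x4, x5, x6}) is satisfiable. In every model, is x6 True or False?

Suppose x6 = false.
Suppose x4 = true.
The clause (x1) is unit, so x1 = true.
The clause (x5) is unit, so x5 = true.
The clause (x3) is unit, so x3 = true.
The clause (x2) is unit, so x2 = true.
But (NOT x2) is also a unit clause — contradiction.
Backtrack on x4: now try x4 = false.
The clause (x3) is unit, so x3 = true.
The clause (NOT x5) is unit, so x5 = false.
The clause (NOT x1) is unit, so x1 = false.
The clause (x2) is unit, so x2 = true.
But (NOT x2) is also a unit clause — contradiction.
Both values of x4 lead to a conflict.
So every satisfying assignment has x6 = True.

True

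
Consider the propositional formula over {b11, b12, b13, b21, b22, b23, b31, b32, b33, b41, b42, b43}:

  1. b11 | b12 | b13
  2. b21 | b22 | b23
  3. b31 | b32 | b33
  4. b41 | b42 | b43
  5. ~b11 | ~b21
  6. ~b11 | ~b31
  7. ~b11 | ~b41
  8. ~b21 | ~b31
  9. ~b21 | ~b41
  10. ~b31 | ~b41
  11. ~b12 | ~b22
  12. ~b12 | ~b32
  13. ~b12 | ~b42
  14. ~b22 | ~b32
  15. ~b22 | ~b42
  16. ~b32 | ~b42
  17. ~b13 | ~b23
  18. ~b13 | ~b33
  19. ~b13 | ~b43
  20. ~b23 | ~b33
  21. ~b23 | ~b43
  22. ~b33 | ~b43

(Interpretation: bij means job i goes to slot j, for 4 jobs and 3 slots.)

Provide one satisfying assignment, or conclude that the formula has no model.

Suppose b11 = 0.
Suppose b12 = 1.
(~b22) alone gives b22 = 0.
(~b32) alone gives b32 = 0.
(~b42) alone gives b42 = 0.
Suppose b21 = 1.
(~b31) alone gives b31 = 0.
(b33) alone gives b33 = 1.
(~b41) alone gives b41 = 0.
(b43) alone gives b43 = 1.
That conflicts with the unit clause (~b43).
So b21 must be the other value — set b21 = 0.
(b23) alone gives b23 = 1.
(~b13) alone gives b13 = 0.
(~b33) alone gives b33 = 0.
(b31) alone gives b31 = 1.
(~b41) alone gives b41 = 0.
(b43) alone gives b43 = 1.
That conflicts with the unit clause (~b43).
Either choice for b21 ends in contradiction.
So b12 must be the other value — set b12 = 0.
(b13) alone gives b13 = 1.
(~b23) alone gives b23 = 0.
(~b33) alone gives b33 = 0.
(~b43) alone gives b43 = 0.
Suppose b21 = 1.
(~b31) alone gives b31 = 0.
(b32) alone gives b32 = 1.
(~b41) alone gives b41 = 0.
(b42) alone gives b42 = 1.
That conflicts with the unit clause (~b42).
So b21 must be the other value — set b21 = 0.
(b22) alone gives b22 = 1.
(~b32) alone gives b32 = 0.
(b31) alone gives b31 = 1.
(~b41) alone gives b41 = 0.
(b42) alone gives b42 = 1.
That conflicts with the unit clause (~b42).
Either choice for b21 ends in contradiction.
Either choice for b12 ends in contradiction.
So b11 must be the other value — set b11 = 1.
(~b21) alone gives b21 = 0.
(~b31) alone gives b31 = 0.
(~b41) alone gives b41 = 0.
Suppose b22 = 1.
(~b12) alone gives b12 = 0.
(~b32) alone gives b32 = 0.
(b33) alone gives b33 = 1.
(~b42) alone gives b42 = 0.
(b43) alone gives b43 = 1.
That conflicts with the unit clause (~b43).
So b22 must be the other value — set b22 = 0.
(b23) alone gives b23 = 1.
(~b13) alone gives b13 = 0.
(~b33) alone gives b33 = 0.
(b32) alone gives b32 = 1.
(~b12) alone gives b12 = 0.
(~b42) alone gives b42 = 0.
(b43) alone gives b43 = 1.
That conflicts with the unit clause (~b43).
Either choice for b22 ends in contradiction.
Either choice for b11 ends in contradiction.

UNSATISFIABLE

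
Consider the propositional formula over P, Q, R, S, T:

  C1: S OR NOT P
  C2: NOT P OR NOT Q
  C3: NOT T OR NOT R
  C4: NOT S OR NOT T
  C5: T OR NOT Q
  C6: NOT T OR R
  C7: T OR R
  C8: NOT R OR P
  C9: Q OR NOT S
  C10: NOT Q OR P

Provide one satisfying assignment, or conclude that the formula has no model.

UNSATISFIABLE

Try S = true.
The clause (NOT T) is unit, so T = false.
The clause (NOT Q) is unit, so Q = false.
Now (Q) is unsatisfied and unit — conflict.
That branch fails; take S = false instead.
The clause (NOT P) is unit, so P = false.
The clause (NOT R) is unit, so R = false.
The clause (NOT T) is unit, so T = false.
Now (T) is unsatisfied and unit — conflict.
Either choice for S ends in contradiction.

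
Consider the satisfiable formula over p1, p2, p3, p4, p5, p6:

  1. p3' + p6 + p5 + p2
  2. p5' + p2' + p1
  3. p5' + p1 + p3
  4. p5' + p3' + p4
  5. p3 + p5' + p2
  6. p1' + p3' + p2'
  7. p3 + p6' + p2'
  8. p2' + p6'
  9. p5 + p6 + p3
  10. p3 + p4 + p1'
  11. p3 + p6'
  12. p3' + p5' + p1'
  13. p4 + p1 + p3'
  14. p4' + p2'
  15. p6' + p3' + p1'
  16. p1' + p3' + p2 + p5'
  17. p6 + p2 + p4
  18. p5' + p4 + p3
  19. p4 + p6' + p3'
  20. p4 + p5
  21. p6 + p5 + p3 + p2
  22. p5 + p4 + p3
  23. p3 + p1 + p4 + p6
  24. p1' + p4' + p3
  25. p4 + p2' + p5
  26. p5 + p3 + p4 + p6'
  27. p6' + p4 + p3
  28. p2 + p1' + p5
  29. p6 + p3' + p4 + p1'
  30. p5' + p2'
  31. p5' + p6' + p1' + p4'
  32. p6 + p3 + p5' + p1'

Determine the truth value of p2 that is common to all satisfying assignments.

Suppose p2 = 1.
(p6') alone gives p6 = 0.
(p4') alone gives p4 = 0.
(p5) alone gives p5 = 1.
But (p5') is also a unit clause — contradiction.
So every satisfying assignment has p2 = False.

False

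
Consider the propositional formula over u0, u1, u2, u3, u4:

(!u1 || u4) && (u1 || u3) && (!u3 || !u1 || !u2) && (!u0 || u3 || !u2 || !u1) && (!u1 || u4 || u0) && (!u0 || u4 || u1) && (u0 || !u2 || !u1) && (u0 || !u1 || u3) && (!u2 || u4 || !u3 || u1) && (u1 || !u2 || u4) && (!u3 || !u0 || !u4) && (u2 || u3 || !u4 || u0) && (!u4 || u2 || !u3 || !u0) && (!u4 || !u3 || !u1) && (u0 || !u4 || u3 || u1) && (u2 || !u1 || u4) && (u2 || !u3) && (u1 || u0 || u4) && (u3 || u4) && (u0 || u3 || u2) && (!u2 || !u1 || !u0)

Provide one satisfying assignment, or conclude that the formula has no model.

u0=true,  u1=true,  u2=false,  u3=false,  u4=true

Try u1 = true.
From the singleton clause (u4), u4 = true.
From the singleton clause (!u3), u3 = false.
From the singleton clause (u0), u0 = true.
From the singleton clause (!u2), u2 = false.
Every clause now holds.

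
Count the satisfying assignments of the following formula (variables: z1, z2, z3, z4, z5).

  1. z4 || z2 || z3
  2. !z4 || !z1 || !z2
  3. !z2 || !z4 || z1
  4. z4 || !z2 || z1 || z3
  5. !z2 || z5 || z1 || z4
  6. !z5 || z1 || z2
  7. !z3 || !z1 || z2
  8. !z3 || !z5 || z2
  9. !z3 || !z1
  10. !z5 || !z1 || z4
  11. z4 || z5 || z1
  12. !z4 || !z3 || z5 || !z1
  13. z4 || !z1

There are 2^5 = 32 truth assignments over (z1, z2, z3, z4, z5).
Split on z3. With z3 = true, the clauses containing z3 are satisfied and !z3 drops from the rest; 2 of the 2^4 = 16 assignments to the other variables satisfy what remains.
With z3 = false, by the same count on the reduced clause set, 3 assignments work.
(One model: z1=F, z2=F, z3=F, z4=T, z5=F.)
Total: 2 + 3 = 5.

5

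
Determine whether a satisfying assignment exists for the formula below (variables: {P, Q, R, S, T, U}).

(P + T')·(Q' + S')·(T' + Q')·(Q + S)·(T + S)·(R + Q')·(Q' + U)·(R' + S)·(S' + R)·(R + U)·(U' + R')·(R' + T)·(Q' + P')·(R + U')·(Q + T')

Unsatisfiable

Suppose P = 1.
(Q') alone gives Q = 0.
(S) alone gives S = 1.
(R) alone gives R = 1.
(U') alone gives U = 0.
(T) alone gives T = 1.
Now (T') is unsatisfied and unit — conflict.
That branch fails; take P = 0 instead.
(T') alone gives T = 0.
(S) alone gives S = 1.
(Q') alone gives Q = 0.
(R) alone gives R = 1.
Now (R') is unsatisfied and unit — conflict.
Both values of P lead to a conflict.
No assignment satisfies every clause.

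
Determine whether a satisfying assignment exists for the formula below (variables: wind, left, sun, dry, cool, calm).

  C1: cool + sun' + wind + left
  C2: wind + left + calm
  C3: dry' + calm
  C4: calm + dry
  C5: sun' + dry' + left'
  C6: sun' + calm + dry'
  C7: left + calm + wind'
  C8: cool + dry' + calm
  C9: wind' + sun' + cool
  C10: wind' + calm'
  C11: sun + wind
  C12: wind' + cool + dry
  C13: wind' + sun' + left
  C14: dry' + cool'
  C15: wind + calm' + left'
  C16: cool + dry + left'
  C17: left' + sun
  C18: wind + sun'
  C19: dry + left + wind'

Unsatisfiable

Try dry = 0.
From the singleton clause (calm), calm = 1.
From the singleton clause (wind'), wind = 0.
From the singleton clause (sun), sun = 1.
But (sun') is also a unit clause — contradiction.
So dry must be the other value — set dry = 1.
From the singleton clause (calm), calm = 1.
From the singleton clause (wind'), wind = 0.
From the singleton clause (sun), sun = 1.
But (sun') is also a unit clause — contradiction.
Both values of dry lead to a conflict.
No assignment satisfies every clause.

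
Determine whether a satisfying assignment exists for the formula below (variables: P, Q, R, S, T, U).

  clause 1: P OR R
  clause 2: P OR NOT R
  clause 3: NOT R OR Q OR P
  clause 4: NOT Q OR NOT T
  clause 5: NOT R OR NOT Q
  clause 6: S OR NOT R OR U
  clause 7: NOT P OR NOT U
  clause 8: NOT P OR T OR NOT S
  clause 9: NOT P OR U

Try P = true.
(NOT U) alone gives U = false.
But (U) is also a unit clause — contradiction.
Backtrack on P: now try P = false.
(R) alone gives R = true.
But (NOT R) is also a unit clause — contradiction.
Neither P = true nor P = false works.
No assignment satisfies every clause.

No, unsatisfiable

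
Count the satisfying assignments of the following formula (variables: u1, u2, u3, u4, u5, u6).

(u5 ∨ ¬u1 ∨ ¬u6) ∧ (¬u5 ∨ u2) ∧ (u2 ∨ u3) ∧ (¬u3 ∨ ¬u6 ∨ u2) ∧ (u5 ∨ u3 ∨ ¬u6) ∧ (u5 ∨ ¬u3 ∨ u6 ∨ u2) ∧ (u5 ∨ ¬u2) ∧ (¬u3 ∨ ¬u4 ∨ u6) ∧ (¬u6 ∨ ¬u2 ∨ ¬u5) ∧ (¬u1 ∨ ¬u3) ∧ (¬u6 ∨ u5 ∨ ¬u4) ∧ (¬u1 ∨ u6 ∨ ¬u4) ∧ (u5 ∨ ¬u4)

There are 2^6 = 64 truth assignments over (u1, u2, u3, u4, u5, u6).
Split on u4. With u4 = True, the clauses containing u4 are satisfied and ¬u4 drops from the rest; 1 of the 2^5 = 32 assignments to the other variables satisfy what remains.
With u4 = False, by the same count on the reduced clause set, 3 assignments work.
(One model: u1=F, u2=T, u3=F, u4=F, u5=T, u6=F.)
Total: 1 + 3 = 4.

4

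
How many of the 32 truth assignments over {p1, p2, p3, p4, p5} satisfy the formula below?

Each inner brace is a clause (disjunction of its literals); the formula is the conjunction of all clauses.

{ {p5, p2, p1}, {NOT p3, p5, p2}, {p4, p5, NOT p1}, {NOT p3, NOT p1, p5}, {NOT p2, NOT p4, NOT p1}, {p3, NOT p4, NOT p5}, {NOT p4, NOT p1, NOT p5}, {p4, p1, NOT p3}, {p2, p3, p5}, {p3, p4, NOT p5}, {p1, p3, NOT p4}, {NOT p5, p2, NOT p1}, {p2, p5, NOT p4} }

5

There are 2^5 = 32 truth assignments over (p1, p2, p3, p4, p5).
Split on p4. With p4 = true, the clauses containing p4 are satisfied and NOT p4 drops from the rest; 3 of the 2^4 = 16 assignments to the other variables satisfy what remains.
With p4 = false, by the same count on the reduced clause set, 2 assignments work.
Total: 3 + 2 = 5.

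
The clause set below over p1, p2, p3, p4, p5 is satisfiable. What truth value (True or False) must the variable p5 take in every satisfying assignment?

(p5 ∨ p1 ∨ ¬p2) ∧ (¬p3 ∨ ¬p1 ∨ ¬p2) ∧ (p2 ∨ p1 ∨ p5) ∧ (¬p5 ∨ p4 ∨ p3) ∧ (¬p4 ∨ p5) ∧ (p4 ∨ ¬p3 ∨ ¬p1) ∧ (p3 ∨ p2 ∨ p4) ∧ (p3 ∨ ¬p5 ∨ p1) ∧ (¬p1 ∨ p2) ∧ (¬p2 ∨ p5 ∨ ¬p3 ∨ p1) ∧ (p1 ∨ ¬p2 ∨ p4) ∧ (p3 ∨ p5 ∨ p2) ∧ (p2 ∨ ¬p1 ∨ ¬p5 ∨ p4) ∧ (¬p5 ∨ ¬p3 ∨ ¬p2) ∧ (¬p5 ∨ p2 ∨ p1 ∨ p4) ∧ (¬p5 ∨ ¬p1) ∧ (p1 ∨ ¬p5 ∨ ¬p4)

Suppose p5 = True.
(¬p1) alone gives p1 = False.
(p3) alone gives p3 = True.
(¬p2) alone gives p2 = False.
(p4) alone gives p4 = True.
But (¬p4) is also a unit clause — contradiction.
So every satisfying assignment has p5 = False.

False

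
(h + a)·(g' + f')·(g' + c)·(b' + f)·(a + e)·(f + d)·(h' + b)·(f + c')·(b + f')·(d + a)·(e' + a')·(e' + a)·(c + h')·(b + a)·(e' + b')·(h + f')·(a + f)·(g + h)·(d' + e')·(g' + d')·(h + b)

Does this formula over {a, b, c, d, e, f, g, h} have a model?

Yes

Try h = 1.
The clause (b) is unit, so b = 1.
The clause (f) is unit, so f = 1.
The clause (g') is unit, so g = 0.
The clause (c) is unit, so c = 1.
The clause (e') is unit, so e = 0.
The clause (a) is unit, so a = 1.
No clause remains; d is free.
A satisfying assignment: a: 1, b: 1, c: 1, d: 0, e: 0, f: 1, g: 0, h: 1.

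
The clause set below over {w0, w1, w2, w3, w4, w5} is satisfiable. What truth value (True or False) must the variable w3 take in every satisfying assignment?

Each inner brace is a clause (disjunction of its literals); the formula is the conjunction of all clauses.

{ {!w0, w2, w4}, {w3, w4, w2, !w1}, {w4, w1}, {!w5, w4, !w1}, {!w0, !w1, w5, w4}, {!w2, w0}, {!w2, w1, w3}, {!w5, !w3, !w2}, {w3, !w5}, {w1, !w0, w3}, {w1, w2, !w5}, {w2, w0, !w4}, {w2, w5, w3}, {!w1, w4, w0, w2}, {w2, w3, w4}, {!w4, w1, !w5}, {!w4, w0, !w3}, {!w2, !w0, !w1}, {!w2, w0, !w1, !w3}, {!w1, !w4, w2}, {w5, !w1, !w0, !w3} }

Suppose w3 = false.
Unit clause (!w5) forces w5 = false.
Unit clause (w2) forces w2 = true.
Unit clause (w0) forces w0 = true.
Unit clause (w1) forces w1 = true.
That conflicts with the unit clause (!w1).
So every satisfying assignment has w3 = True.

True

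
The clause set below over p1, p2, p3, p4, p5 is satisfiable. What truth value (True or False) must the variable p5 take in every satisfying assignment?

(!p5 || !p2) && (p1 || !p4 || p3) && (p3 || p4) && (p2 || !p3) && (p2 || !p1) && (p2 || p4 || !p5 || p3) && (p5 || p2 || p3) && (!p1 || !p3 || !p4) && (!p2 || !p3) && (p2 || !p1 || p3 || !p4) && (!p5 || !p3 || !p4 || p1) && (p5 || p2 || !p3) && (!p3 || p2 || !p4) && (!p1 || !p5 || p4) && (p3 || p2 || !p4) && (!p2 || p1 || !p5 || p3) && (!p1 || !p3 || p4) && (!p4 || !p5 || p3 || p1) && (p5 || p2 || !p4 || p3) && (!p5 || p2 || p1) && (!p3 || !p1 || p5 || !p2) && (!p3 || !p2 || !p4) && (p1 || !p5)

Suppose p5 = true.
From the singleton clause (!p2), p2 = false.
From the singleton clause (!p3), p3 = false.
From the singleton clause (p4), p4 = true.
That conflicts with the unit clause (!p4).
So every satisfying assignment has p5 = False.

False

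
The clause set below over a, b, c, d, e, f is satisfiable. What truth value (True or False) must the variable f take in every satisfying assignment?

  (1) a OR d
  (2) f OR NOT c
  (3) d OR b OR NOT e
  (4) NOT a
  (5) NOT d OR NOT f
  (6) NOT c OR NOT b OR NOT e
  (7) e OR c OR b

False

Suppose f = true.
The clause (NOT a) is unit, so a = false.
The clause (d) is unit, so d = true.
That conflicts with the unit clause (NOT d).
So every satisfying assignment has f = False.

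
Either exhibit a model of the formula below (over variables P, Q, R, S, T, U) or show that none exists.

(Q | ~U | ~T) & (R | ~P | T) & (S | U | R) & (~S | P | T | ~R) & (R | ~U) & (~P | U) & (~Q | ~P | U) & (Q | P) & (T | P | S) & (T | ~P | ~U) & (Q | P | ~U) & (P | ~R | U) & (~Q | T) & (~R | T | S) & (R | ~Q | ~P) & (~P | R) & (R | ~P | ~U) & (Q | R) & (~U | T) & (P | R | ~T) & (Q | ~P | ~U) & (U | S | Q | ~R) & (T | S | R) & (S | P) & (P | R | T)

P ↦ 0,  Q ↦ 1,  R ↦ 1,  S ↦ 1,  T ↦ 1,  U ↦ 1

Case R = 1:
Case P = 0:
(Q) alone gives Q = 1.
(U) alone gives U = 1.
(T) alone gives T = 1.
(S) alone gives S = 1.
All clauses are satisfied.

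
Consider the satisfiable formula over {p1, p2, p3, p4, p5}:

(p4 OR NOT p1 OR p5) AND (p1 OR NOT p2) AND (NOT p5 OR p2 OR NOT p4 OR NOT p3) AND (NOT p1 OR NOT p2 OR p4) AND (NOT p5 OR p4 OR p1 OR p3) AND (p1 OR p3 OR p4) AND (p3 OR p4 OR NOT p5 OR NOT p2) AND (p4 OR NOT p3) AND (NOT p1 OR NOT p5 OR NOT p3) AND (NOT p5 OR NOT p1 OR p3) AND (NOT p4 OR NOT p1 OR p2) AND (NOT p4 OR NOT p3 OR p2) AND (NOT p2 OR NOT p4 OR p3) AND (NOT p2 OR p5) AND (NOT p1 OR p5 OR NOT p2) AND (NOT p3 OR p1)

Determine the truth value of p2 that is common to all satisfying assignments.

False

Suppose p2 = true.
The clause (p1) is unit, so p1 = true.
The clause (p4) is unit, so p4 = true.
The clause (p3) is unit, so p3 = true.
The clause (NOT p5) is unit, so p5 = false.
But (p5) is also a unit clause — contradiction.
So every satisfying assignment has p2 = False.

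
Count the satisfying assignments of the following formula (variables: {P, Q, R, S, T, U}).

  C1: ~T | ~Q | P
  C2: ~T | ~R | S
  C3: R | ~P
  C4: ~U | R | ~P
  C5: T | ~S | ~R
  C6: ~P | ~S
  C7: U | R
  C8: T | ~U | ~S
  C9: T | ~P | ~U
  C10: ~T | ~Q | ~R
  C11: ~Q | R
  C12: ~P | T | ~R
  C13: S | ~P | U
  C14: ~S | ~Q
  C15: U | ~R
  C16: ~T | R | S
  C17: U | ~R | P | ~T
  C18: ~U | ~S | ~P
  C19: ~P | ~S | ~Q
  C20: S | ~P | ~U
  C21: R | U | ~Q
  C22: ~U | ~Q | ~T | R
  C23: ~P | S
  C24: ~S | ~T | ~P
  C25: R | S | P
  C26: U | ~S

There are 2^6 = 64 truth assignments over (P, Q, R, S, T, U).
Split on U. With U = 1, the clauses containing U are satisfied and ~U drops from the rest; 4 of the 2^5 = 32 assignments to the other variables satisfy what remains.
With U = 0, by the same count on the reduced clause set, 0 assignments work.
(One model: P=F, Q=F, R=F, S=T, T=T, U=T.)
Total: 4 + 0 = 4.

4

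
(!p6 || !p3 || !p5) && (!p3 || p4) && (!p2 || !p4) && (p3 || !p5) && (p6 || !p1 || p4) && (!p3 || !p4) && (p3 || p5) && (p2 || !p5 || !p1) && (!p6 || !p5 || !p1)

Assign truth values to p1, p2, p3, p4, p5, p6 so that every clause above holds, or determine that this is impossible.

UNSATISFIABLE

Suppose p3 = false.
The clause (!p5) is unit, so p5 = false.
That conflicts with the unit clause (p5).
That branch fails; take p3 = true instead.
The clause (p4) is unit, so p4 = true.
That conflicts with the unit clause (!p4).
Either choice for p3 ends in contradiction.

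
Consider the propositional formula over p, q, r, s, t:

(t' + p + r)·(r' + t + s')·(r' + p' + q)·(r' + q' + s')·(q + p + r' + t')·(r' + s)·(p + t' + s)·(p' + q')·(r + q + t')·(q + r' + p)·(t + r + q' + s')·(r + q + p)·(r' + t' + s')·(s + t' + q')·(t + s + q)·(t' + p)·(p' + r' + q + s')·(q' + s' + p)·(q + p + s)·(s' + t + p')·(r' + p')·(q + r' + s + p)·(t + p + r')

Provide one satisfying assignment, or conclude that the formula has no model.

Try r = 0.
Try t = 0.
Try p = 0.
The clause (q) is unit, so q = 1.
The clause (s') is unit, so s = 0.
All clauses are satisfied.

p ↦ 0; q ↦ 1; r ↦ 0; s ↦ 0; t ↦ 0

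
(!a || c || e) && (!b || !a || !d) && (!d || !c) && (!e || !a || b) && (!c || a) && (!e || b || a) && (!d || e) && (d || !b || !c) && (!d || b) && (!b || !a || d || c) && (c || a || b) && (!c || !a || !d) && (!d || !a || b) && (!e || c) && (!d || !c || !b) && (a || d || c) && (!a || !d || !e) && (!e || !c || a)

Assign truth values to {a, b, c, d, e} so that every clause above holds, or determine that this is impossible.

Case d = false:
Case c = true:
Unit clause (a) forces a = true.
Unit clause (!b) forces b = false.
Unit clause (!e) forces e = false.
All clauses are satisfied.

a: true, b: false, c: true, d: false, e: false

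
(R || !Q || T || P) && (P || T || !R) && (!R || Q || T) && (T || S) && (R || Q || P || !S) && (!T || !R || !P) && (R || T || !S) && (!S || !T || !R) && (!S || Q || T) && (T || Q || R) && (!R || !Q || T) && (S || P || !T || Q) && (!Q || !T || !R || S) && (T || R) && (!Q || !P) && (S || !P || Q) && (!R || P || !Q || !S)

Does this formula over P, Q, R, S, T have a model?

Satisfiable

Suppose T = true.
Suppose R = false.
Suppose Q = true.
From the singleton clause (!P), P = false.
Every clause is now satisfied; S is unconstrained.
A satisfying assignment: P: false, Q: true, R: false, S: false, T: true.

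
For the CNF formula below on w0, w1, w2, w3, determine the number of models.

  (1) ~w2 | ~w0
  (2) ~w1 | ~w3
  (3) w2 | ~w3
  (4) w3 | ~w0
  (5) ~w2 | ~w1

4

There are 2^4 = 16 truth assignments over (w0, w1, w2, w3).
Check each against the 5 clauses (columns in the order w0, w1, w2, w3):
  F F F F  ✓ satisfies all
  F F F T  ✗ fails (w2 | ~w3)
  F F T F  ✓ satisfies all
  F F T T  ✓ satisfies all
  F T F F  ✓ satisfies all
  F T F T  ✗ fails (~w1 | ~w3)
  F T T F  ✗ fails (~w2 | ~w1)
  F T T T  ✗ fails (~w1 | ~w3)
  T F F F  ✗ fails (w3 | ~w0)
  T F F T  ✗ fails (w2 | ~w3)
  T F T F  ✗ fails (~w2 | ~w0)
  T F T T  ✗ fails (~w2 | ~w0)
  T T F F  ✗ fails (w3 | ~w0)
  T T F T  ✗ fails (~w1 | ~w3)
  T T T F  ✗ fails (~w2 | ~w0)
  T T T T  ✗ fails (~w2 | ~w0)
4 of the 16 rows are models.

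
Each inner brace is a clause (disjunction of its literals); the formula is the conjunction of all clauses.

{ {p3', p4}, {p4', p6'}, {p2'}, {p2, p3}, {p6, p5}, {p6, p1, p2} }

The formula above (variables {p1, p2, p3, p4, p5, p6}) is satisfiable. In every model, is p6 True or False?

False

Suppose p6 = 1.
(p4') alone gives p4 = 0.
(p3') alone gives p3 = 0.
(p2') alone gives p2 = 0.
Now (p2) is unsatisfied and unit — conflict.
So every satisfying assignment has p6 = False.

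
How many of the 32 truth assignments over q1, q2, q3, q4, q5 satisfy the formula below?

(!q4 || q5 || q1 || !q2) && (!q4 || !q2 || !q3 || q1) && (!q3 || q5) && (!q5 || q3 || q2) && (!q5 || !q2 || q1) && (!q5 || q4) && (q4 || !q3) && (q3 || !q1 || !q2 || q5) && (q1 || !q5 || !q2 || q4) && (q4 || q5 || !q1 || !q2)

9

There are 2^5 = 32 truth assignments over (q1, q2, q3, q4, q5).
Split on q4. With q4 = true, the clauses containing q4 are satisfied and !q4 drops from the rest; 6 of the 2^4 = 16 assignments to the other variables satisfy what remains.
With q4 = false, by the same count on the reduced clause set, 3 assignments work.
(One model: q1=F, q2=F, q3=F, q4=F, q5=F.)
Total: 6 + 3 = 9.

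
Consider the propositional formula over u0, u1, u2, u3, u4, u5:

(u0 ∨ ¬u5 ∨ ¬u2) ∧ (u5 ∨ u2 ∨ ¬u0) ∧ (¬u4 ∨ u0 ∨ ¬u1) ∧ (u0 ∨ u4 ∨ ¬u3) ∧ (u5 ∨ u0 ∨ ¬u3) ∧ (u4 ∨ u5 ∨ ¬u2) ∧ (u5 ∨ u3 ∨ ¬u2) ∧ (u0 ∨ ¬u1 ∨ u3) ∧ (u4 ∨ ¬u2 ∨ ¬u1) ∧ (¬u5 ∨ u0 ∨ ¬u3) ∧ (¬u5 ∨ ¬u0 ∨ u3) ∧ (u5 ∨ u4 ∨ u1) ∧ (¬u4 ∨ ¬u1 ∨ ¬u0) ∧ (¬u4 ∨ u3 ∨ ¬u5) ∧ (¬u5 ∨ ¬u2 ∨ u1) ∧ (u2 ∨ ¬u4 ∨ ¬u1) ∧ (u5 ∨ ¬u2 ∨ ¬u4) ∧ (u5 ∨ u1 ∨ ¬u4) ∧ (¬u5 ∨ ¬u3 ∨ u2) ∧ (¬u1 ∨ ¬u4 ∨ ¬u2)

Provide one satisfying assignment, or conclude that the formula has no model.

Suppose u0 = False.
Suppose u5 = True.
Unit clause (¬u2) forces u2 = False.
Unit clause (¬u3) forces u3 = False.
Unit clause (¬u1) forces u1 = False.
Unit clause (¬u4) forces u4 = False.
This assignment satisfies each clause.

u0 ↦ False, u1 ↦ False, u2 ↦ False, u3 ↦ False, u4 ↦ False, u5 ↦ True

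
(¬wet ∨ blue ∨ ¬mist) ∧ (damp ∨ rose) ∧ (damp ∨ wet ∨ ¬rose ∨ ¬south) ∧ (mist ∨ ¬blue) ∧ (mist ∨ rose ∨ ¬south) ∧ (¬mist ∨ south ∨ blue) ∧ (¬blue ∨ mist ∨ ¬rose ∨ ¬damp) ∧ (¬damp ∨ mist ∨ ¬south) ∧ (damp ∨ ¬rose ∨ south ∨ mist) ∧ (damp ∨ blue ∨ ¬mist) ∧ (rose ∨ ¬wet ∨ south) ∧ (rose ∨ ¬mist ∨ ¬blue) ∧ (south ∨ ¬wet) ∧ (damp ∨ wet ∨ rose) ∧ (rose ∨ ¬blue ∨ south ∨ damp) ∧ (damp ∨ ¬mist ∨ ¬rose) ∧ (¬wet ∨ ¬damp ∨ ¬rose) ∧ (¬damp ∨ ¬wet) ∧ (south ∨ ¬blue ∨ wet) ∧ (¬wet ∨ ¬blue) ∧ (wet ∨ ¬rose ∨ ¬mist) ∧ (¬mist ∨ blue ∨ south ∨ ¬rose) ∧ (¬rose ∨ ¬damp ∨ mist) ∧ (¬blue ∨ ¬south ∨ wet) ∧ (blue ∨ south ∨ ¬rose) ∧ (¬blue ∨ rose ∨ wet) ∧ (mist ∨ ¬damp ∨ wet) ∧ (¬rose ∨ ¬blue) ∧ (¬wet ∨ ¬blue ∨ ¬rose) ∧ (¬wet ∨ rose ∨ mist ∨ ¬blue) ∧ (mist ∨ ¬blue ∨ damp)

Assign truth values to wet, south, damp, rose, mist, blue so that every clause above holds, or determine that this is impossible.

Branch on damp: set damp = False.
The clause (rose) is unit, so rose = True.
The clause (¬mist) is unit, so mist = False.
The clause (¬blue) is unit, so blue = False.
The clause (south) is unit, so south = True.
The clause (wet) is unit, so wet = True.
Every clause now holds.

wet=True; south=True; damp=False; rose=True; mist=False; blue=False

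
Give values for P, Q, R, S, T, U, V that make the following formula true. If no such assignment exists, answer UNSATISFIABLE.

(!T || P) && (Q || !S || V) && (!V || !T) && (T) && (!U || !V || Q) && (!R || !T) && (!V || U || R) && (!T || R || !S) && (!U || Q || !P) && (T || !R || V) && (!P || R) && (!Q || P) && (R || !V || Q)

UNSATISFIABLE

(T) alone gives T = true.
(P) alone gives P = true.
(!V) alone gives V = false.
(!R) alone gives R = false.
But (R) is also a unit clause — contradiction.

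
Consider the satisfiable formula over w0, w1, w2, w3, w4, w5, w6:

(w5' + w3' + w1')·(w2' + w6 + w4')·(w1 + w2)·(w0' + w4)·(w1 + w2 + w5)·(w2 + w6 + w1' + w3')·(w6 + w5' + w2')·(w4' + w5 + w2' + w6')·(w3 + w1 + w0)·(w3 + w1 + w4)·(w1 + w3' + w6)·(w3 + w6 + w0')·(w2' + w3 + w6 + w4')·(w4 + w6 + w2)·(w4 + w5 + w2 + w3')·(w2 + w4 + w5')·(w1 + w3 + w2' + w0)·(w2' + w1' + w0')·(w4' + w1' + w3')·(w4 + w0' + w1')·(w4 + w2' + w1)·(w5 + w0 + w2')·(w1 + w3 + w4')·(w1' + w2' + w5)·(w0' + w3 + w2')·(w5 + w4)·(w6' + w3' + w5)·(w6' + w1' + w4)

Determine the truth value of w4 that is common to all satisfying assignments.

True

Suppose w4 = 0.
From the singleton clause (w0'), w0 = 0.
From the singleton clause (w5), w5 = 1.
From the singleton clause (w2), w2 = 1.
From the singleton clause (w6), w6 = 1.
From the singleton clause (w1), w1 = 1.
That conflicts with the unit clause (w1').
So every satisfying assignment has w4 = True.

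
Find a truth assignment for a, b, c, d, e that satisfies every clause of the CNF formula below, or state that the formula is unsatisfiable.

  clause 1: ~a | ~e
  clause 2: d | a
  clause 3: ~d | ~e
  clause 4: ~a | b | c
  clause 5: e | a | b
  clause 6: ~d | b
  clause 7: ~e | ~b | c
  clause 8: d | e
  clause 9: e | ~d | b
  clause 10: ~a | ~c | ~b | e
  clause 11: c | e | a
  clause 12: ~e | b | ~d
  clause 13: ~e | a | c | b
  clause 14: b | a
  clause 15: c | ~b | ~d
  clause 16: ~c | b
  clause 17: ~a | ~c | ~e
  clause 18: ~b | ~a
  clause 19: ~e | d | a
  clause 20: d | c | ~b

a=0,  b=1,  c=1,  d=1,  e=0

Try a = 0.
From the singleton clause (d), d = 1.
From the singleton clause (~e), e = 0.
From the singleton clause (b), b = 1.
From the singleton clause (c), c = 1.
This assignment satisfies each clause.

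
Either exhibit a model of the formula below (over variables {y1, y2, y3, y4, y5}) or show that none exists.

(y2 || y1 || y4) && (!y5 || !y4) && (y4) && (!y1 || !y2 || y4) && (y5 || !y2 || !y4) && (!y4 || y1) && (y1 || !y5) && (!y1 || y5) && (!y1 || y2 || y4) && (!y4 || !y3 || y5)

(y4) alone gives y4 = true.
(!y5) alone gives y5 = false.
(!y2) alone gives y2 = false.
(y1) alone gives y1 = true.
That conflicts with the unit clause (!y1).

UNSATISFIABLE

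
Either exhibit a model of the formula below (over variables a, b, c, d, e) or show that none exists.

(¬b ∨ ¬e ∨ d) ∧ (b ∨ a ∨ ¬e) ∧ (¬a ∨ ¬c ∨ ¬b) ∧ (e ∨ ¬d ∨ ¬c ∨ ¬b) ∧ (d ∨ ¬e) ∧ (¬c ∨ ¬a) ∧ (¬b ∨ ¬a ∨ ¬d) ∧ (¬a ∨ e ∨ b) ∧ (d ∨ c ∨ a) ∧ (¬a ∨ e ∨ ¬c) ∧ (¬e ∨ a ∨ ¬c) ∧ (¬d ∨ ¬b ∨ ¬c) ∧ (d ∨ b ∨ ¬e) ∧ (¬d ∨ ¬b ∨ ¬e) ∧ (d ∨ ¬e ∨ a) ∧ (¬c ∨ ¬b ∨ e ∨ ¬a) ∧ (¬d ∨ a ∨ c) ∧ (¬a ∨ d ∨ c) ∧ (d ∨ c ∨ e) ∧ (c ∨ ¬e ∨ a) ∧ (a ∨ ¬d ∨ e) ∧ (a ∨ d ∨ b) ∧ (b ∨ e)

a=True; b=False; c=False; d=True; e=True

Suppose d = True.
Suppose c = False.
From the singleton clause (a), a = True.
From the singleton clause (¬b), b = False.
From the singleton clause (e), e = True.
Every clause now holds.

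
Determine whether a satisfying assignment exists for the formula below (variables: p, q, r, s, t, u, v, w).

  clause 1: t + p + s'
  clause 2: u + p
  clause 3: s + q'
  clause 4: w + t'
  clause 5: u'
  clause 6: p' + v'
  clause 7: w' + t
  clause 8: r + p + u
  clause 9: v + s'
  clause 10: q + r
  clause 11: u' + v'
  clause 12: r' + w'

The clause (u') is unit, so u = 0.
The clause (p) is unit, so p = 1.
The clause (v') is unit, so v = 0.
The clause (s') is unit, so s = 0.
The clause (q') is unit, so q = 0.
The clause (r) is unit, so r = 1.
The clause (w') is unit, so w = 0.
The clause (t') is unit, so t = 0.
Every clause now holds.
A satisfying assignment: p=1; q=0; r=1; s=0; t=0; u=0; v=0; w=0.

Yes, satisfiable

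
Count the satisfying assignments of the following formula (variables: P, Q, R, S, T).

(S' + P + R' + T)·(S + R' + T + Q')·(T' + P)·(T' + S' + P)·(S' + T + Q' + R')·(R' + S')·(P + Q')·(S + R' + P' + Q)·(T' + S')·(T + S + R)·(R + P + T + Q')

7

There are 2^5 = 32 truth assignments over (P, Q, R, S, T).
Split on R. With R = 1, the clauses containing R are satisfied and R' drops from the rest; 2 of the 2^4 = 16 assignments to the other variables satisfy what remains.
With R = 0, by the same count on the reduced clause set, 5 assignments work.
Total: 2 + 5 = 7.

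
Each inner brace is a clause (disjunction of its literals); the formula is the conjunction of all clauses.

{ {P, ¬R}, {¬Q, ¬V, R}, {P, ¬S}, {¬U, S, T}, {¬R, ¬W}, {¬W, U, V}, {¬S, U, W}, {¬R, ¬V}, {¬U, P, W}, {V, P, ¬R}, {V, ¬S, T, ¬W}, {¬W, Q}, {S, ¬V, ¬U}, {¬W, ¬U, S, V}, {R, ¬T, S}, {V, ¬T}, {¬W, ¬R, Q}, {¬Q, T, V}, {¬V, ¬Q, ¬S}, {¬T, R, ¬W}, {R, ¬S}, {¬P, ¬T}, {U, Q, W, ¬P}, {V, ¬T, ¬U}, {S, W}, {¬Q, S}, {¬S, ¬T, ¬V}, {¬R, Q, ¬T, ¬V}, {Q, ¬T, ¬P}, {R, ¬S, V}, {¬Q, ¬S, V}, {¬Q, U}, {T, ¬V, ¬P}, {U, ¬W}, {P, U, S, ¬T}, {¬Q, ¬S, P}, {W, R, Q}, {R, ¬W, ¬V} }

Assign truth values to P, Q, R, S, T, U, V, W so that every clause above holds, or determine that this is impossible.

P=True; Q=False; R=True; S=True; T=False; U=True; V=False; W=False

Suppose P = True.
The clause (¬T) is unit, so T = False.
The clause (¬V) is unit, so V = False.
The clause (¬Q) is unit, so Q = False.
The clause (¬W) is unit, so W = False.
The clause (U) is unit, so U = True.
The clause (S) is unit, so S = True.
The clause (R) is unit, so R = True.
All clauses are satisfied.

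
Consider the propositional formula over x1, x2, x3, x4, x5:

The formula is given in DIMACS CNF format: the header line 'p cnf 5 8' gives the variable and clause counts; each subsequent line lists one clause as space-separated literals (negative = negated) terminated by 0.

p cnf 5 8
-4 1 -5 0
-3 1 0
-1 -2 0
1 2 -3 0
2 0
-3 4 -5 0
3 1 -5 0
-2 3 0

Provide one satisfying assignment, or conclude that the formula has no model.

(x2) alone gives x2 = True.
(¬x1) alone gives x1 = False.
(¬x3) alone gives x3 = False.
Now (x3) is unsatisfied and unit — conflict.

UNSATISFIABLE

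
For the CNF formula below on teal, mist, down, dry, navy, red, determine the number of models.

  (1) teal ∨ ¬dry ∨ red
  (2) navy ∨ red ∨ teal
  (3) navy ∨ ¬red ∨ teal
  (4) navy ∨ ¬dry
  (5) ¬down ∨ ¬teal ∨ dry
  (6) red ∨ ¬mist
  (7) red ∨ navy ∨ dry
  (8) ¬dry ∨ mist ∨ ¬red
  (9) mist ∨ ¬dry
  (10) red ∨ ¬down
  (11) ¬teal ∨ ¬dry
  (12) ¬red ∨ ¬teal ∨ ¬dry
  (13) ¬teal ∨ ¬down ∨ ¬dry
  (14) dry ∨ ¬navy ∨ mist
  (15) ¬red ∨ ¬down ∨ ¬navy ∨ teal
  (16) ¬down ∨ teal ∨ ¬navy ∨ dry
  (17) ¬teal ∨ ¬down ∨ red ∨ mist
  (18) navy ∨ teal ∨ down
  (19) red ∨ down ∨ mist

5

There are 2^6 = 64 truth assignments over (teal, mist, down, dry, navy, red).
Split on down. With down = True, the clauses containing down are satisfied and ¬down drops from the rest; 0 of the 2^5 = 32 assignments to the other variables satisfy what remains.
With down = False, by the same count on the reduced clause set, 5 assignments work.
Total: 0 + 5 = 5.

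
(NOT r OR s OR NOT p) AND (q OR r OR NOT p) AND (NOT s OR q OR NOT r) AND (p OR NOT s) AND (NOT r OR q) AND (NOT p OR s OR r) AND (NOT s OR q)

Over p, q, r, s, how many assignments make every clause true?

There are 2^4 = 16 truth assignments over (p, q, r, s).
Check each against the 7 clauses (columns in the order p, q, r, s):
  F F F F  ✓ satisfies all
  F F F T  ✗ fails (p OR NOT s)
  F F T F  ✗ fails (NOT r OR q)
  F F T T  ✗ fails (NOT s OR q OR NOT r)
  F T F F  ✓ satisfies all
  F T F T  ✗ fails (p OR NOT s)
  F T T F  ✓ satisfies all
  F T T T  ✗ fails (p OR NOT s)
  T F F F  ✗ fails (q OR r OR NOT p)
  T F F T  ✗ fails (q OR r OR NOT p)
  T F T F  ✗ fails (NOT r OR s OR NOT p)
  T F T T  ✗ fails (NOT s OR q OR NOT r)
  T T F F  ✗ fails (NOT p OR s OR r)
  T T F T  ✓ satisfies all
  T T T F  ✗ fails (NOT r OR s OR NOT p)
  T T T T  ✓ satisfies all
5 of the 16 rows are models.

5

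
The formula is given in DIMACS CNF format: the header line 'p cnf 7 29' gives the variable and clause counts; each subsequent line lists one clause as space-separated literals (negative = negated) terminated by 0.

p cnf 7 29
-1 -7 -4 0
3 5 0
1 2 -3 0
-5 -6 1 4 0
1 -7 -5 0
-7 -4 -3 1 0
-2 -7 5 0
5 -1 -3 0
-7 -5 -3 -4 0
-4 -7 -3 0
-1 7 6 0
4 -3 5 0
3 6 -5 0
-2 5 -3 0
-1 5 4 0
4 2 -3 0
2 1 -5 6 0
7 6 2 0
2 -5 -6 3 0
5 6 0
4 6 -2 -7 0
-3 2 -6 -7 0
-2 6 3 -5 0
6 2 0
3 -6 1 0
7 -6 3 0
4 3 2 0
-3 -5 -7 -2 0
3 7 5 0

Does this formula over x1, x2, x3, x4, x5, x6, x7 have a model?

Try x3 = True.
Try x1 = True.
The clause (x5) is unit, so x5 = True.
Try x7 = False.
The clause (x6) is unit, so x6 = True.
Try x4 = False.
The clause (x2) is unit, so x2 = True.
Every clause now holds.
A satisfying assignment: x1 ↦ True, x2 ↦ True, x3 ↦ True, x4 ↦ False, x5 ↦ True, x6 ↦ True, x7 ↦ False.

Satisfiable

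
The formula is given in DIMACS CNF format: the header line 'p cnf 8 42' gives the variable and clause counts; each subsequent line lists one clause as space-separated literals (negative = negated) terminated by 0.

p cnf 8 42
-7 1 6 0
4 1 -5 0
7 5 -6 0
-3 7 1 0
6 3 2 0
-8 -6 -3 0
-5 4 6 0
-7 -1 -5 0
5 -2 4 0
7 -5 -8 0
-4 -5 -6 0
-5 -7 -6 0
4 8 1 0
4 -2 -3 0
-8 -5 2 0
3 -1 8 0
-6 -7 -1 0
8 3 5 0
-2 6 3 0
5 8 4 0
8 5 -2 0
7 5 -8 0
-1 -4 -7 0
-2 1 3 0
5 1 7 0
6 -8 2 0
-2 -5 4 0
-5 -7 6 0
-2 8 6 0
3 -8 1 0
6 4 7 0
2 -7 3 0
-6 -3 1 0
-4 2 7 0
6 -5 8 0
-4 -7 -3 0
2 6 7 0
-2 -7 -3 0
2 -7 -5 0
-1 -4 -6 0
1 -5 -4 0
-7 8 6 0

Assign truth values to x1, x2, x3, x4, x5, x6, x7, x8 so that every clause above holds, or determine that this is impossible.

x1: True,  x2: False,  x3: True,  x4: False,  x5: True,  x6: True,  x7: False,  x8: False

Branch on x7: set x7 = False.
Branch on x5: set x5 = True.
The clause (¬x8) is unit, so x8 = False.
The clause (x6) is unit, so x6 = True.
The clause (¬x4) is unit, so x4 = False.
The clause (x1) is unit, so x1 = True.
The clause (x3) is unit, so x3 = True.
The clause (¬x2) is unit, so x2 = False.
All clauses are satisfied.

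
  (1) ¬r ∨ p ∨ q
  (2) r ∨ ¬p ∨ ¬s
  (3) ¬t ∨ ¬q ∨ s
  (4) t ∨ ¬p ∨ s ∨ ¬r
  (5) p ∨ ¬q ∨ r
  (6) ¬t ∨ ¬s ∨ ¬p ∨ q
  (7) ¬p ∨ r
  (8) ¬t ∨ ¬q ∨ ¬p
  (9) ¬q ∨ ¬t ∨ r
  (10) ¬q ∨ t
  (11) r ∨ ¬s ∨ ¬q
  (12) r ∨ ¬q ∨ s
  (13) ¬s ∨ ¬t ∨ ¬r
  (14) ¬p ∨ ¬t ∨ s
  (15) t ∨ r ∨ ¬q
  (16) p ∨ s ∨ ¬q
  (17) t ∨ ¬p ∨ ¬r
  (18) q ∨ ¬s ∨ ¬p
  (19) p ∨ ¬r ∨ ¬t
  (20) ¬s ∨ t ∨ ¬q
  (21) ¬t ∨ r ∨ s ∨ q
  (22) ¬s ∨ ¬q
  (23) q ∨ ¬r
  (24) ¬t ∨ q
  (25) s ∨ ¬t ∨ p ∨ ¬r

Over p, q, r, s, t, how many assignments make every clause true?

2

There are 2^5 = 32 truth assignments over (p, q, r, s, t).
Split on s. With s = True, the clauses containing s are satisfied and ¬s drops from the rest; 1 of the 2^4 = 16 assignments to the other variables satisfy what remains.
With s = False, by the same count on the reduced clause set, 1 assignment works.
(One model: p=F, q=F, r=F, s=F, t=F.)
Total: 1 + 1 = 2.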